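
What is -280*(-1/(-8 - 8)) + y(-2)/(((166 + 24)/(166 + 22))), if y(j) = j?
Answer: -3701/190 ≈ -19.479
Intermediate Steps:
-280*(-1/(-8 - 8)) + y(-2)/(((166 + 24)/(166 + 22))) = -280*(-1/(-8 - 8)) - 2*(166 + 22)/(166 + 24) = -280/((-1*(-16))) - 2/(190/188) = -280/16 - 2/(190*(1/188)) = -280*1/16 - 2/95/94 = -35/2 - 2*94/95 = -35/2 - 188/95 = -3701/190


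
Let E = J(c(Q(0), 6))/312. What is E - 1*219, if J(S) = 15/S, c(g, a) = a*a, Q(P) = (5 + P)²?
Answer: -819931/3744 ≈ -219.00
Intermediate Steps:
c(g, a) = a²
E = 5/3744 (E = (15/(6²))/312 = (15/36)*(1/312) = (15*(1/36))*(1/312) = (5/12)*(1/312) = 5/3744 ≈ 0.0013355)
E - 1*219 = 5/3744 - 1*219 = 5/3744 - 219 = -819931/3744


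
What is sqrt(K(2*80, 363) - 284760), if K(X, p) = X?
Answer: 10*I*sqrt(2846) ≈ 533.48*I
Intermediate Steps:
sqrt(K(2*80, 363) - 284760) = sqrt(2*80 - 284760) = sqrt(160 - 284760) = sqrt(-284600) = 10*I*sqrt(2846)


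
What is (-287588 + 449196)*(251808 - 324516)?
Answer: -11750194464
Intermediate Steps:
(-287588 + 449196)*(251808 - 324516) = 161608*(-72708) = -11750194464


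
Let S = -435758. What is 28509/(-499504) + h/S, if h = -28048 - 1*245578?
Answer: 62127128341/108831432016 ≈ 0.57086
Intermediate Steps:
h = -273626 (h = -28048 - 245578 = -273626)
28509/(-499504) + h/S = 28509/(-499504) - 273626/(-435758) = 28509*(-1/499504) - 273626*(-1/435758) = -28509/499504 + 136813/217879 = 62127128341/108831432016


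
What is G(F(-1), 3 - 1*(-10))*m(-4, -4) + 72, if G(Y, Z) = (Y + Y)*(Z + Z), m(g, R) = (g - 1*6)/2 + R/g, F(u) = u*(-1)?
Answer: -136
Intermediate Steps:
F(u) = -u
m(g, R) = -3 + g/2 + R/g (m(g, R) = (g - 6)*(1/2) + R/g = (-6 + g)*(1/2) + R/g = (-3 + g/2) + R/g = -3 + g/2 + R/g)
G(Y, Z) = 4*Y*Z (G(Y, Z) = (2*Y)*(2*Z) = 4*Y*Z)
G(F(-1), 3 - 1*(-10))*m(-4, -4) + 72 = (4*(-1*(-1))*(3 - 1*(-10)))*(-3 + (1/2)*(-4) - 4/(-4)) + 72 = (4*1*(3 + 10))*(-3 - 2 - 4*(-1/4)) + 72 = (4*1*13)*(-3 - 2 + 1) + 72 = 52*(-4) + 72 = -208 + 72 = -136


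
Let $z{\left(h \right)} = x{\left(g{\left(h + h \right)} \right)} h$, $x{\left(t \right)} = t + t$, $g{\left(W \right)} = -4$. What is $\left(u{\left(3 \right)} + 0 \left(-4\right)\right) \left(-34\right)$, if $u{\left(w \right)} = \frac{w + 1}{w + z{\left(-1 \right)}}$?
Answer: $- \frac{136}{11} \approx -12.364$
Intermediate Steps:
$x{\left(t \right)} = 2 t$
$z{\left(h \right)} = - 8 h$ ($z{\left(h \right)} = 2 \left(-4\right) h = - 8 h$)
$u{\left(w \right)} = \frac{1 + w}{8 + w}$ ($u{\left(w \right)} = \frac{w + 1}{w - -8} = \frac{1 + w}{w + 8} = \frac{1 + w}{8 + w}$)
$\left(u{\left(3 \right)} + 0 \left(-4\right)\right) \left(-34\right) = \left(\frac{1 + 3}{8 + 3} + 0 \left(-4\right)\right) \left(-34\right) = \left(\frac{1}{11} \cdot 4 + 0\right) \left(-34\right) = \left(\frac{4}{11} + 0\right) \left(-34\right) = \frac{4}{11} \left(-34\right) = - \frac{136}{11}$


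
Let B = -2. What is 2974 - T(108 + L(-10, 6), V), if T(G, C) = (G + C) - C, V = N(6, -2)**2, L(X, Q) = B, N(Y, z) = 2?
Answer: 2868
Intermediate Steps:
L(X, Q) = -2
V = 4 (V = 2**2 = 4)
T(G, C) = G (T(G, C) = (C + G) - C = G)
2974 - T(108 + L(-10, 6), V) = 2974 - (108 - 2) = 2974 - 1*106 = 2974 - 106 = 2868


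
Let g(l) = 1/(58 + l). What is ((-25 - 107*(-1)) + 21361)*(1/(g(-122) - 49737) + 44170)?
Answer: 3014898122563038/3183169 ≈ 9.4714e+8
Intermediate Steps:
((-25 - 107*(-1)) + 21361)*(1/(g(-122) - 49737) + 44170) = ((-25 - 107*(-1)) + 21361)*(1/(1/(58 - 122) - 49737) + 44170) = ((-25 + 107) + 21361)*(1/(1/(-64) - 49737) + 44170) = (82 + 21361)*(1/(-1/64 - 49737) + 44170) = 21443*(1/(-3183169/64) + 44170) = 21443*(-64/3183169 + 44170) = 21443*(140600574666/3183169) = 3014898122563038/3183169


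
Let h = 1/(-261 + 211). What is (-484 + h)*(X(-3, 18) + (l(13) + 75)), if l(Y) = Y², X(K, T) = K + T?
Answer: -6268059/50 ≈ -1.2536e+5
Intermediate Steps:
h = -1/50 (h = 1/(-50) = -1/50 ≈ -0.020000)
(-484 + h)*(X(-3, 18) + (l(13) + 75)) = (-484 - 1/50)*((-3 + 18) + (13² + 75)) = -24201*(15 + (169 + 75))/50 = -24201*(15 + 244)/50 = -24201/50*259 = -6268059/50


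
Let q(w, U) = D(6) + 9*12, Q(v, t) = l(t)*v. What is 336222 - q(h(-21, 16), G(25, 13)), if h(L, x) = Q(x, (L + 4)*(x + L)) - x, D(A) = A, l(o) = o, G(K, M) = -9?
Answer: 336108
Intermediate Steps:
Q(v, t) = t*v
h(L, x) = -x + x*(4 + L)*(L + x) (h(L, x) = ((L + 4)*(x + L))*x - x = ((4 + L)*(L + x))*x - x = x*(4 + L)*(L + x) - x = -x + x*(4 + L)*(L + x))
q(w, U) = 114 (q(w, U) = 6 + 9*12 = 6 + 108 = 114)
336222 - q(h(-21, 16), G(25, 13)) = 336222 - 1*114 = 336222 - 114 = 336108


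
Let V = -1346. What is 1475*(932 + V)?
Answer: -610650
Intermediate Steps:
1475*(932 + V) = 1475*(932 - 1346) = 1475*(-414) = -610650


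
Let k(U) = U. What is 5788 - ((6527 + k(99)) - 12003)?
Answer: 11165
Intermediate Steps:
5788 - ((6527 + k(99)) - 12003) = 5788 - ((6527 + 99) - 12003) = 5788 - (6626 - 12003) = 5788 - 1*(-5377) = 5788 + 5377 = 11165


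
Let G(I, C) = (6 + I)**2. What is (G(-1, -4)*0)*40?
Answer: 0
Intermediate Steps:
(G(-1, -4)*0)*40 = ((6 - 1)**2*0)*40 = (5**2*0)*40 = (25*0)*40 = 0*40 = 0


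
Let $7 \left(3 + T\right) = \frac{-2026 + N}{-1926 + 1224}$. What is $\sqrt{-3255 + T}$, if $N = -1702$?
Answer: $\frac{i \sqrt{2184830466}}{819} \approx 57.072 i$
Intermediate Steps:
$T = - \frac{5507}{2457}$ ($T = -3 + \frac{\left(-2026 - 1702\right) \frac{1}{-1926 + 1224}}{7} = -3 + \frac{\left(-3728\right) \frac{1}{-702}}{7} = -3 + \frac{\left(-3728\right) \left(- \frac{1}{702}\right)}{7} = -3 + \frac{1}{7} \cdot \frac{1864}{351} = -3 + \frac{1864}{2457} = - \frac{5507}{2457} \approx -2.2414$)
$\sqrt{-3255 + T} = \sqrt{-3255 - \frac{5507}{2457}} = \sqrt{- \frac{8003042}{2457}} = \frac{i \sqrt{2184830466}}{819}$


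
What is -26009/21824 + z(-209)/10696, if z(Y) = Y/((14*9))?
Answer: -70679005/59298624 ≈ -1.1919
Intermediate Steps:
z(Y) = Y/126
-26009/21824 + z(-209)/10696 = -26009/21824 + ((1/126)*(-209))/10696 = -26009*1/21824 - 209/126*1/10696 = -839/704 - 209/1347696 = -70679005/59298624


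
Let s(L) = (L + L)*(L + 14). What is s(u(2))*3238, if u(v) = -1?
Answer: -84188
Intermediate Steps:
s(L) = 2*L*(14 + L) (s(L) = (2*L)*(14 + L) = 2*L*(14 + L))
s(u(2))*3238 = (2*(-1)*(14 - 1))*3238 = (2*(-1)*13)*3238 = -26*3238 = -84188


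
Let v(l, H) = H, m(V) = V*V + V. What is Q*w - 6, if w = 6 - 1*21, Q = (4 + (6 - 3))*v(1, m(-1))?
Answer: -6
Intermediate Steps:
m(V) = V + V**2 (m(V) = V**2 + V = V + V**2)
Q = 0 (Q = (4 + (6 - 3))*(-(1 - 1)) = (4 + 3)*(-1*0) = 7*0 = 0)
w = -15 (w = 6 - 21 = -15)
Q*w - 6 = 0*(-15) - 6 = 0 - 6 = -6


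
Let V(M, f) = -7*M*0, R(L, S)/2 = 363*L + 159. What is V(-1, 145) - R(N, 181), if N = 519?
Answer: -377112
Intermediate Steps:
R(L, S) = 318 + 726*L (R(L, S) = 2*(363*L + 159) = 2*(159 + 363*L) = 318 + 726*L)
V(M, f) = 0
V(-1, 145) - R(N, 181) = 0 - (318 + 726*519) = 0 - (318 + 376794) = 0 - 1*377112 = 0 - 377112 = -377112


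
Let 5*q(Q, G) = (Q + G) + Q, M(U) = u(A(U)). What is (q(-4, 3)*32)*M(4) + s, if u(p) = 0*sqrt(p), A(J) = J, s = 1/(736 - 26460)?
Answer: -1/25724 ≈ -3.8874e-5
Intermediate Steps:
s = -1/25724 (s = 1/(-25724) = -1/25724 ≈ -3.8874e-5)
u(p) = 0
M(U) = 0
q(Q, G) = G/5 + 2*Q/5 (q(Q, G) = ((Q + G) + Q)/5 = ((G + Q) + Q)/5 = (G + 2*Q)/5 = G/5 + 2*Q/5)
(q(-4, 3)*32)*M(4) + s = (((1/5)*3 + (2/5)*(-4))*32)*0 - 1/25724 = ((3/5 - 8/5)*32)*0 - 1/25724 = -1*32*0 - 1/25724 = -32*0 - 1/25724 = 0 - 1/25724 = -1/25724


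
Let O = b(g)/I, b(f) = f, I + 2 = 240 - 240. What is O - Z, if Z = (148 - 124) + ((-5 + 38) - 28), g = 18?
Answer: -38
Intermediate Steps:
I = -2 (I = -2 + (240 - 240) = -2 + 0 = -2)
O = -9 (O = 18/(-2) = 18*(-½) = -9)
Z = 29 (Z = 24 + (33 - 28) = 24 + 5 = 29)
O - Z = -9 - 1*29 = -9 - 29 = -38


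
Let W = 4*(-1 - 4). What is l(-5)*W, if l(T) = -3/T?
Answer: -12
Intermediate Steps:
W = -20 (W = 4*(-5) = -20)
l(-5)*W = -3/(-5)*(-20) = -3*(-1/5)*(-20) = (3/5)*(-20) = -12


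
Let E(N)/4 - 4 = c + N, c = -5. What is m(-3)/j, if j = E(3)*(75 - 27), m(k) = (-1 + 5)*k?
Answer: -1/32 ≈ -0.031250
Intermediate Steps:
E(N) = -4 + 4*N (E(N) = 16 + 4*(-5 + N) = 16 + (-20 + 4*N) = -4 + 4*N)
m(k) = 4*k
j = 384 (j = (-4 + 4*3)*(75 - 27) = (-4 + 12)*48 = 8*48 = 384)
m(-3)/j = (4*(-3))/384 = -12*1/384 = -1/32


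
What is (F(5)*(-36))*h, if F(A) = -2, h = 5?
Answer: 360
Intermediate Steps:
(F(5)*(-36))*h = -2*(-36)*5 = 72*5 = 360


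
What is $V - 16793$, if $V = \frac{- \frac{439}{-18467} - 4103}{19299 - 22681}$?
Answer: $- \frac{524368830890}{31227697} \approx -16792.0$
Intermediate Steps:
$V = \frac{37884831}{31227697}$ ($V = \frac{\left(-439\right) \left(- \frac{1}{18467}\right) - 4103}{-3382} = \left(\frac{439}{18467} - 4103\right) \left(- \frac{1}{3382}\right) = \left(- \frac{75769662}{18467}\right) \left(- \frac{1}{3382}\right) = \frac{37884831}{31227697} \approx 1.2132$)
$V - 16793 = \frac{37884831}{31227697} - 16793 = - \frac{524368830890}{31227697}$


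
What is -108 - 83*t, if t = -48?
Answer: 3876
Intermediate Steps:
-108 - 83*t = -108 - 83*(-48) = -108 + 3984 = 3876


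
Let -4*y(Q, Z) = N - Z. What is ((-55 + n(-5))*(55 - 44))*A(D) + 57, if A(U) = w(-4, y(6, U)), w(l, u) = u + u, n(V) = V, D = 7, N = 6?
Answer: -273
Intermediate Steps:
y(Q, Z) = -3/2 + Z/4 (y(Q, Z) = -(6 - Z)/4 = -3/2 + Z/4)
w(l, u) = 2*u
A(U) = -3 + U/2 (A(U) = 2*(-3/2 + U/4) = -3 + U/2)
((-55 + n(-5))*(55 - 44))*A(D) + 57 = ((-55 - 5)*(55 - 44))*(-3 + (1/2)*7) + 57 = (-60*11)*(-3 + 7/2) + 57 = -660*1/2 + 57 = -330 + 57 = -273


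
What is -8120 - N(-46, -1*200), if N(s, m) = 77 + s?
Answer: -8151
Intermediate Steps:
-8120 - N(-46, -1*200) = -8120 - (77 - 46) = -8120 - 1*31 = -8120 - 31 = -8151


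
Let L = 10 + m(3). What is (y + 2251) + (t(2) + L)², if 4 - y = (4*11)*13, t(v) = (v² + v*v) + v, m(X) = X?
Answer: 2212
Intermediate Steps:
t(v) = v + 2*v² (t(v) = (v² + v²) + v = 2*v² + v = v + 2*v²)
L = 13 (L = 10 + 3 = 13)
y = -568 (y = 4 - 4*11*13 = 4 - 44*13 = 4 - 1*572 = 4 - 572 = -568)
(y + 2251) + (t(2) + L)² = (-568 + 2251) + (2*(1 + 2*2) + 13)² = 1683 + (2*(1 + 4) + 13)² = 1683 + (2*5 + 13)² = 1683 + (10 + 13)² = 1683 + 23² = 1683 + 529 = 2212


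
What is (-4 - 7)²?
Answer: 121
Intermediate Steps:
(-4 - 7)² = (-11)² = 121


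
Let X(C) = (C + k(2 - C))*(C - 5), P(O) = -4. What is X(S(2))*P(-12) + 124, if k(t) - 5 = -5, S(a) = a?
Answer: 148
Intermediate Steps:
k(t) = 0 (k(t) = 5 - 5 = 0)
X(C) = C*(-5 + C) (X(C) = (C + 0)*(C - 5) = C*(-5 + C))
X(S(2))*P(-12) + 124 = (2*(-5 + 2))*(-4) + 124 = (2*(-3))*(-4) + 124 = -6*(-4) + 124 = 24 + 124 = 148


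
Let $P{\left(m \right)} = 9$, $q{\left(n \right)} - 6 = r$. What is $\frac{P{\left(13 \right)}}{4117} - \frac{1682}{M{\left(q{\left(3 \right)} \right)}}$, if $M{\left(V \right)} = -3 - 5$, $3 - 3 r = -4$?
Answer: $\frac{3462433}{16468} \approx 210.25$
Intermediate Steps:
$r = \frac{7}{3}$ ($r = 1 - - \frac{4}{3} = 1 + \frac{4}{3} = \frac{7}{3} \approx 2.3333$)
$q{\left(n \right)} = \frac{25}{3}$ ($q{\left(n \right)} = 6 + \frac{7}{3} = \frac{25}{3}$)
$M{\left(V \right)} = -8$
$\frac{P{\left(13 \right)}}{4117} - \frac{1682}{M{\left(q{\left(3 \right)} \right)}} = \frac{9}{4117} - \frac{1682}{-8} = 9 \cdot \frac{1}{4117} - - \frac{841}{4} = \frac{9}{4117} + \frac{841}{4} = \frac{3462433}{16468}$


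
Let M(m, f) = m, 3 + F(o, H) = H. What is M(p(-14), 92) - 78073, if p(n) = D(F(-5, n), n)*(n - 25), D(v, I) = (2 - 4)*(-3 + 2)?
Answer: -78151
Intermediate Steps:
F(o, H) = -3 + H
D(v, I) = 2 (D(v, I) = -2*(-1) = 2)
p(n) = -50 + 2*n (p(n) = 2*(n - 25) = 2*(-25 + n) = -50 + 2*n)
M(p(-14), 92) - 78073 = (-50 + 2*(-14)) - 78073 = (-50 - 28) - 78073 = -78 - 78073 = -78151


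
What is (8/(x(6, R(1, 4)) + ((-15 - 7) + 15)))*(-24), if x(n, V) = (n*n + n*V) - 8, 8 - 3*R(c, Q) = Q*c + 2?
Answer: -192/25 ≈ -7.6800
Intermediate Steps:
R(c, Q) = 2 - Q*c/3 (R(c, Q) = 8/3 - (Q*c + 2)/3 = 8/3 - (2 + Q*c)/3 = 8/3 + (-⅔ - Q*c/3) = 2 - Q*c/3)
x(n, V) = -8 + n² + V*n (x(n, V) = (n² + V*n) - 8 = -8 + n² + V*n)
(8/(x(6, R(1, 4)) + ((-15 - 7) + 15)))*(-24) = (8/((-8 + 6² + (2 - ⅓*4*1)*6) + ((-15 - 7) + 15)))*(-24) = (8/((-8 + 36 + (2 - 4/3)*6) + (-22 + 15)))*(-24) = (8/((-8 + 36 + (⅔)*6) - 7))*(-24) = (8/((-8 + 36 + 4) - 7))*(-24) = (8/(32 - 7))*(-24) = (8/25)*(-24) = -192/25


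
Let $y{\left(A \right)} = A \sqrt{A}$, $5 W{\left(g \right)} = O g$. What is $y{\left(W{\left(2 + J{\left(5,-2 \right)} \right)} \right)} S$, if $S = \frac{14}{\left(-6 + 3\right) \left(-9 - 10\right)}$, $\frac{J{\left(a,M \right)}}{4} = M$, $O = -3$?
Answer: $\frac{252 \sqrt{10}}{475} \approx 1.6777$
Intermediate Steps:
$J{\left(a,M \right)} = 4 M$
$S = \frac{14}{57}$ ($S = \frac{14}{\left(-3\right) \left(-19\right)} = \frac{14}{57} \approx 0.24561$)
$W{\left(g \right)} = - \frac{3 g}{5}$ ($W{\left(g \right)} = \frac{\left(-3\right) g}{5} = - \frac{3 g}{5}$)
$y{\left(A \right)} = A^{\frac{3}{2}}$
$y{\left(W{\left(2 + J{\left(5,-2 \right)} \right)} \right)} S = \left(- \frac{3 \left(2 + 4 \left(-2\right)\right)}{5}\right)^{\frac{3}{2}} \cdot \frac{14}{57} = \left(- \frac{3 \left(2 - 8\right)}{5}\right)^{\frac{3}{2}} \cdot \frac{14}{57} = \left(\left(- \frac{3}{5}\right) \left(-6\right)\right)^{\frac{3}{2}} \cdot \frac{14}{57} = \left(\frac{18}{5}\right)^{\frac{3}{2}} \cdot \frac{14}{57} = \frac{54 \sqrt{10}}{25} \cdot \frac{14}{57} = \frac{252 \sqrt{10}}{475}$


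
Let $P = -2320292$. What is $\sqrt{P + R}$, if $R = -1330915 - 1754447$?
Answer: $i \sqrt{5405654} \approx 2325.0 i$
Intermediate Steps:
$R = -3085362$
$\sqrt{P + R} = \sqrt{-2320292 - 3085362} = \sqrt{-5405654} = i \sqrt{5405654}$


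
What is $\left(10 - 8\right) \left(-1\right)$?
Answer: $-2$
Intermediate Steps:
$\left(10 - 8\right) \left(-1\right) = 2 \left(-1\right) = -2$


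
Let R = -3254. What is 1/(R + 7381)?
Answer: 1/4127 ≈ 0.00024231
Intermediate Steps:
1/(R + 7381) = 1/(-3254 + 7381) = 1/4127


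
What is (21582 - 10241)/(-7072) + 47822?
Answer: 338185843/7072 ≈ 47820.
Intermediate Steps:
(21582 - 10241)/(-7072) + 47822 = 11341*(-1/7072) + 47822 = -11341/7072 + 47822 = 338185843/7072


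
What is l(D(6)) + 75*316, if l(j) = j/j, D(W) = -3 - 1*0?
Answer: 23701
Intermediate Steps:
D(W) = -3 (D(W) = -3 + 0 = -3)
l(j) = 1
l(D(6)) + 75*316 = 1 + 75*316 = 1 + 23700 = 23701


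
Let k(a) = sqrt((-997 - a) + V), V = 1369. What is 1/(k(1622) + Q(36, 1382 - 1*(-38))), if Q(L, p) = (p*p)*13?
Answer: 524264/13742637084825 - I*sqrt(2)/27485274169650 ≈ 3.8149e-8 - 5.1454e-14*I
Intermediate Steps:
Q(L, p) = 13*p**2 (Q(L, p) = p**2*13 = 13*p**2)
k(a) = sqrt(372 - a) (k(a) = sqrt((-997 - a) + 1369) = sqrt(372 - a))
1/(k(1622) + Q(36, 1382 - 1*(-38))) = 1/(sqrt(372 - 1*1622) + 13*(1382 - 1*(-38))**2) = 1/(sqrt(372 - 1622) + 13*(1382 + 38)**2) = 1/(sqrt(-1250) + 13*1420**2) = 1/(25*I*sqrt(2) + 13*2016400) = 1/(25*I*sqrt(2) + 26213200) = 1/(26213200 + 25*I*sqrt(2))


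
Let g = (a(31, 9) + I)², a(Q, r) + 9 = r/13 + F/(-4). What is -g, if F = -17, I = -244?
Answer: -166384201/2704 ≈ -61533.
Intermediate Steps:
a(Q, r) = -19/4 + r/13 (a(Q, r) = -9 + (r/13 - 17/(-4)) = -9 + (r*(1/13) - 17*(-¼)) = -9 + (r/13 + 17/4) = -9 + (17/4 + r/13) = -19/4 + r/13)
g = 166384201/2704 (g = ((-19/4 + (1/13)*9) - 244)² = ((-19/4 + 9/13) - 244)² = (-211/52 - 244)² = (-12899/52)² = 166384201/2704 ≈ 61533.)
-g = -1*166384201/2704 = -166384201/2704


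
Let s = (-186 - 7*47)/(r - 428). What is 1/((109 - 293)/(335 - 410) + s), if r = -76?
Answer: 12600/43787 ≈ 0.28776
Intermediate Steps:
s = 515/504 (s = (-186 - 7*47)/(-76 - 428) = (-186 - 329)/(-504) = -515*(-1/504) = 515/504 ≈ 1.0218)
1/((109 - 293)/(335 - 410) + s) = 1/((109 - 293)/(335 - 410) + 515/504) = 1/(-184/(-75) + 515/504) = 1/(-184*(-1/75) + 515/504) = 1/(184/75 + 515/504) = 1/(43787/12600) = 12600/43787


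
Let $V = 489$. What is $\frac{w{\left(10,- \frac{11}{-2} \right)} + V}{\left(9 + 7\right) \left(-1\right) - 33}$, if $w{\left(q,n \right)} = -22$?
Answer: $- \frac{467}{49} \approx -9.5306$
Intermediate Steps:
$\frac{w{\left(10,- \frac{11}{-2} \right)} + V}{\left(9 + 7\right) \left(-1\right) - 33} = \frac{-22 + 489}{\left(9 + 7\right) \left(-1\right) - 33} = \frac{467}{16 \left(-1\right) - 33} = \frac{467}{-16 - 33} = \frac{467}{-49} = 467 \left(- \frac{1}{49}\right) = - \frac{467}{49}$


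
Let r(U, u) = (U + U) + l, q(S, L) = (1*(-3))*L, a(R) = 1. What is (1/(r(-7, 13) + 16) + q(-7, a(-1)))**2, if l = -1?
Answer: 4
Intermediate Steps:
q(S, L) = -3*L
r(U, u) = -1 + 2*U (r(U, u) = (U + U) - 1 = 2*U - 1 = -1 + 2*U)
(1/(r(-7, 13) + 16) + q(-7, a(-1)))**2 = (1/((-1 + 2*(-7)) + 16) - 3*1)**2 = (1/((-1 - 14) + 16) - 3)**2 = (1/(-15 + 16) - 3)**2 = (1/1 - 3)**2 = (1 - 3)**2 = (-2)**2 = 4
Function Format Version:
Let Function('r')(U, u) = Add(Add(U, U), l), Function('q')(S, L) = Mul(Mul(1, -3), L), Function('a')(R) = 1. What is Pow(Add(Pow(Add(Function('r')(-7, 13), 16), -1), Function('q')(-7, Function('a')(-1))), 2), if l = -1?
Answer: 4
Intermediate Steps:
Function('q')(S, L) = Mul(-3, L)
Function('r')(U, u) = Add(-1, Mul(2, U)) (Function('r')(U, u) = Add(Add(U, U), -1) = Add(Mul(2, U), -1) = Add(-1, Mul(2, U)))
Pow(Add(Pow(Add(Function('r')(-7, 13), 16), -1), Function('q')(-7, Function('a')(-1))), 2) = Pow(Add(Pow(Add(Add(-1, Mul(2, -7)), 16), -1), Mul(-3, 1)), 2) = Pow(Add(Pow(Add(Add(-1, -14), 16), -1), -3), 2) = Pow(Add(Pow(Add(-15, 16), -1), -3), 2) = Pow(Add(Pow(1, -1), -3), 2) = Pow(Add(1, -3), 2) = Pow(-2, 2) = 4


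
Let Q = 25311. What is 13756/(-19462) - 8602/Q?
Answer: -23435920/22391031 ≈ -1.0467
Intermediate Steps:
13756/(-19462) - 8602/Q = 13756/(-19462) - 8602/25311 = 13756*(-1/19462) - 8602*1/25311 = -6878/9731 - 782/2301 = -23435920/22391031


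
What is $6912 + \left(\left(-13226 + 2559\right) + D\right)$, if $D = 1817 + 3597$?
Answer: $1659$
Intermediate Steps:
$D = 5414$
$6912 + \left(\left(-13226 + 2559\right) + D\right) = 6912 + \left(\left(-13226 + 2559\right) + 5414\right) = 6912 + \left(-10667 + 5414\right) = 6912 - 5253 = 1659$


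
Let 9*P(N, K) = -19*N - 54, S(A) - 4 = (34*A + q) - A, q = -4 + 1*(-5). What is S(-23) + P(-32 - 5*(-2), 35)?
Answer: -6512/9 ≈ -723.56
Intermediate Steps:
q = -9 (q = -4 - 5 = -9)
S(A) = -5 + 33*A (S(A) = 4 + ((34*A - 9) - A) = 4 + ((-9 + 34*A) - A) = 4 + (-9 + 33*A) = -5 + 33*A)
P(N, K) = -6 - 19*N/9 (P(N, K) = (-19*N - 54)/9 = (-54 - 19*N)/9 = -6 - 19*N/9)
S(-23) + P(-32 - 5*(-2), 35) = (-5 + 33*(-23)) + (-6 - 19*(-32 - 5*(-2))/9) = (-5 - 759) + (-6 - 19*(-32 + 10)/9) = -764 + (-6 - 19/9*(-22)) = -764 + (-6 + 418/9) = -764 + 364/9 = -6512/9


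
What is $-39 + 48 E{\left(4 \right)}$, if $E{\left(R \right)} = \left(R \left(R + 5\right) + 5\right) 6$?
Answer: $11769$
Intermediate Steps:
$E{\left(R \right)} = 30 + 6 R \left(5 + R\right)$ ($E{\left(R \right)} = \left(R \left(5 + R\right) + 5\right) 6 = \left(5 + R \left(5 + R\right)\right) 6 = 30 + 6 R \left(5 + R\right)$)
$-39 + 48 E{\left(4 \right)} = -39 + 48 \left(30 + 6 \cdot 4^{2} + 30 \cdot 4\right) = -39 + 48 \left(30 + 6 \cdot 16 + 120\right) = -39 + 48 \left(30 + 96 + 120\right) = -39 + 48 \cdot 246 = -39 + 11808 = 11769$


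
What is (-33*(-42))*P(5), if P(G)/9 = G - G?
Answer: 0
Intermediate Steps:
P(G) = 0 (P(G) = 9*(G - G) = 9*0 = 0)
(-33*(-42))*P(5) = -33*(-42)*0 = 1386*0 = 0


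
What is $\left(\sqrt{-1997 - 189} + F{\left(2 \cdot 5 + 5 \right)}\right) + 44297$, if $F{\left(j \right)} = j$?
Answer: $44312 + i \sqrt{2186} \approx 44312.0 + 46.755 i$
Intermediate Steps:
$\left(\sqrt{-1997 - 189} + F{\left(2 \cdot 5 + 5 \right)}\right) + 44297 = \left(\sqrt{-1997 - 189} + \left(2 \cdot 5 + 5\right)\right) + 44297 = \left(\sqrt{-2186} + \left(10 + 5\right)\right) + 44297 = \left(i \sqrt{2186} + 15\right) + 44297 = \left(15 + i \sqrt{2186}\right) + 44297 = 44312 + i \sqrt{2186}$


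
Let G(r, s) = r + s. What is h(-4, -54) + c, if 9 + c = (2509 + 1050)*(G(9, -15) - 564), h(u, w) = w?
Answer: -2028693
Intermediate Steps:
c = -2028639 (c = -9 + (2509 + 1050)*((9 - 15) - 564) = -9 + 3559*(-6 - 564) = -9 + 3559*(-570) = -9 - 2028630 = -2028639)
h(-4, -54) + c = -54 - 2028639 = -2028693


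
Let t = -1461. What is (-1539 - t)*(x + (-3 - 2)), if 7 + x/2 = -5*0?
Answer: 1482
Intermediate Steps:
x = -14 (x = -14 + 2*(-5*0) = -14 + 2*0 = -14 + 0 = -14)
(-1539 - t)*(x + (-3 - 2)) = (-1539 - 1*(-1461))*(-14 + (-3 - 2)) = (-1539 + 1461)*(-14 - 5) = -78*(-19) = 1482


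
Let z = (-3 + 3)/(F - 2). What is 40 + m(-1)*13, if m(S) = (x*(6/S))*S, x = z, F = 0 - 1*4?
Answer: 40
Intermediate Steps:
F = -4 (F = 0 - 4 = -4)
z = 0 (z = (-3 + 3)/(-4 - 2) = 0/(-6) = 0*(-⅙) = 0)
x = 0
m(S) = 0 (m(S) = (0*(6/S))*S = 0*S = 0)
40 + m(-1)*13 = 40 + 0*13 = 40 + 0 = 40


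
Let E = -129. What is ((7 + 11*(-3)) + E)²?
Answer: 24025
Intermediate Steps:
((7 + 11*(-3)) + E)² = ((7 + 11*(-3)) - 129)² = ((7 - 33) - 129)² = (-26 - 129)² = (-155)² = 24025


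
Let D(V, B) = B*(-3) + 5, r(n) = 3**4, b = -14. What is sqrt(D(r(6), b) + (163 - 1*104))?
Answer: sqrt(106) ≈ 10.296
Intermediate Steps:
r(n) = 81
D(V, B) = 5 - 3*B (D(V, B) = -3*B + 5 = 5 - 3*B)
sqrt(D(r(6), b) + (163 - 1*104)) = sqrt((5 - 3*(-14)) + (163 - 1*104)) = sqrt((5 + 42) + (163 - 104)) = sqrt(47 + 59) = sqrt(106)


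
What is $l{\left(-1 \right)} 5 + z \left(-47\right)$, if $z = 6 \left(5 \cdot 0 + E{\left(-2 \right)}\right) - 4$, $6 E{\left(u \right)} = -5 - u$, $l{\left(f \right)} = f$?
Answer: $324$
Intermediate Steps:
$E{\left(u \right)} = - \frac{5}{6} - \frac{u}{6}$ ($E{\left(u \right)} = \frac{-5 - u}{6} = - \frac{5}{6} - \frac{u}{6}$)
$z = -7$ ($z = 6 \left(5 \cdot 0 - \frac{1}{2}\right) - 4 = 6 \left(0 + \left(- \frac{5}{6} + \frac{1}{3}\right)\right) - 4 = 6 \left(0 - \frac{1}{2}\right) - 4 = 6 \left(- \frac{1}{2}\right) - 4 = -3 - 4 = -7$)
$l{\left(-1 \right)} 5 + z \left(-47\right) = \left(-1\right) 5 - -329 = -5 + 329 = 324$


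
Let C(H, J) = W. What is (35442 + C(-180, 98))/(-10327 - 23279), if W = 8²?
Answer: -17753/16803 ≈ -1.0565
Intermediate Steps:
W = 64
C(H, J) = 64
(35442 + C(-180, 98))/(-10327 - 23279) = (35442 + 64)/(-10327 - 23279) = 35506/(-33606) = 35506*(-1/33606) = -17753/16803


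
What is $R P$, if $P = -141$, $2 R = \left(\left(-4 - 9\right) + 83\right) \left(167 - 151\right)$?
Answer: $-78960$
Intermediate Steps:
$R = 560$ ($R = \frac{\left(\left(-4 - 9\right) + 83\right) \left(167 - 151\right)}{2} = \frac{\left(\left(-4 - 9\right) + 83\right) 16}{2} = \frac{\left(-13 + 83\right) 16}{2} = \frac{70 \cdot 16}{2} = \frac{1}{2} \cdot 1120 = 560$)
$R P = 560 \left(-141\right) = -78960$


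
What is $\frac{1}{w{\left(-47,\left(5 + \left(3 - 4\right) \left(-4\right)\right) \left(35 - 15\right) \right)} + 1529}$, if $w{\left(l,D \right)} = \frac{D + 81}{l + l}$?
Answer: $\frac{94}{143465} \approx 0.00065521$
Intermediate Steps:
$w{\left(l,D \right)} = \frac{81 + D}{2 l}$
$\frac{1}{w{\left(-47,\left(5 + \left(3 - 4\right) \left(-4\right)\right) \left(35 - 15\right) \right)} + 1529} = \frac{1}{\frac{81 + \left(5 + \left(3 - 4\right) \left(-4\right)\right) \left(35 - 15\right)}{2 \left(-47\right)} + 1529} = \frac{1}{\frac{1}{2} \left(- \frac{1}{47}\right) \left(81 + \left(5 - -4\right) 20\right) + 1529} = \frac{1}{\frac{1}{2} \left(- \frac{1}{47}\right) \left(81 + \left(5 + 4\right) 20\right) + 1529} = \frac{1}{\frac{1}{2} \left(- \frac{1}{47}\right) \left(81 + 9 \cdot 20\right) + 1529} = \frac{1}{\frac{1}{2} \left(- \frac{1}{47}\right) \left(81 + 180\right) + 1529} = \frac{1}{\frac{1}{2} \left(- \frac{1}{47}\right) 261 + 1529} = \frac{1}{- \frac{261}{94} + 1529} = \frac{1}{\frac{143465}{94}} = \frac{94}{143465}$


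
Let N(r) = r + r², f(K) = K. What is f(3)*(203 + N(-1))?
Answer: 609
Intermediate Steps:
f(3)*(203 + N(-1)) = 3*(203 - (1 - 1)) = 3*(203 - 1*0) = 3*(203 + 0) = 3*203 = 609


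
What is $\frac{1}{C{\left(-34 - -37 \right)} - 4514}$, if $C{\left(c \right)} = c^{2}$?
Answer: $- \frac{1}{4505} \approx -0.00022198$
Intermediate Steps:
$\frac{1}{C{\left(-34 - -37 \right)} - 4514} = \frac{1}{\left(-34 - -37\right)^{2} - 4514} = \frac{1}{\left(-34 + 37\right)^{2} - 4514} = \frac{1}{3^{2} - 4514} = \frac{1}{9 - 4514} = \frac{1}{-4505} = - \frac{1}{4505}$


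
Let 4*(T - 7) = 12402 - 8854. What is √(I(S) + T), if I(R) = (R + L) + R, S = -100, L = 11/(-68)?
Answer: √802077/34 ≈ 26.341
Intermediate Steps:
L = -11/68 (L = 11*(-1/68) = -11/68 ≈ -0.16176)
T = 894 (T = 7 + (12402 - 8854)/4 = 7 + (¼)*3548 = 7 + 887 = 894)
I(R) = -11/68 + 2*R (I(R) = (R - 11/68) + R = (-11/68 + R) + R = -11/68 + 2*R)
√(I(S) + T) = √((-11/68 + 2*(-100)) + 894) = √((-11/68 - 200) + 894) = √(-13611/68 + 894) = √(47181/68) = √802077/34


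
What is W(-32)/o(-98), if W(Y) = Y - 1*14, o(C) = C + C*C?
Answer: -23/4753 ≈ -0.0048390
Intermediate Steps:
o(C) = C + C**2
W(Y) = -14 + Y (W(Y) = Y - 14 = -14 + Y)
W(-32)/o(-98) = (-14 - 32)/((-98*(1 - 98))) = -46/((-98*(-97))) = -46/9506 = -46*1/9506 = -23/4753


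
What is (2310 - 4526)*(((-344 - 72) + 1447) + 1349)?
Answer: -5274080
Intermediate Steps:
(2310 - 4526)*(((-344 - 72) + 1447) + 1349) = -2216*((-416 + 1447) + 1349) = -2216*(1031 + 1349) = -2216*2380 = -5274080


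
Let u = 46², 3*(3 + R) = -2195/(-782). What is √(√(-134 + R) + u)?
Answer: √(11645863056 + 2346*I*√748859622)/2346 ≈ 46.0 + 0.12679*I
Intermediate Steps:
R = -4843/2346 (R = -3 + (-2195/(-782))/3 = -3 + (-2195*(-1/782))/3 = -3 + (⅓)*(2195/782) = -3 + 2195/2346 = -4843/2346 ≈ -2.0644)
u = 2116
√(√(-134 + R) + u) = √(√(-134 - 4843/2346) + 2116) = √(√(-319207/2346) + 2116) = √(I*√748859622/2346 + 2116) = √(2116 + I*√748859622/2346)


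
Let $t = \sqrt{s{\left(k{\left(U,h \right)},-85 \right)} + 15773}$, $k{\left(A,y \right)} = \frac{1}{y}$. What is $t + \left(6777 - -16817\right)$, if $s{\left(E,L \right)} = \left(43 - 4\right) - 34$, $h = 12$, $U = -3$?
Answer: $23594 + 7 \sqrt{322} \approx 23720.0$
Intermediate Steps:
$s{\left(E,L \right)} = 5$ ($s{\left(E,L \right)} = 39 - 34 = 5$)
$t = 7 \sqrt{322}$ ($t = \sqrt{5 + 15773} = \sqrt{15778} = 7 \sqrt{322} \approx 125.61$)
$t + \left(6777 - -16817\right) = 7 \sqrt{322} + \left(6777 - -16817\right) = 7 \sqrt{322} + \left(6777 + 16817\right) = 7 \sqrt{322} + 23594 = 23594 + 7 \sqrt{322}$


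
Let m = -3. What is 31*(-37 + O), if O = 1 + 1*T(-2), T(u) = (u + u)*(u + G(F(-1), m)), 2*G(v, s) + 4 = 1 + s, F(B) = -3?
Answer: -496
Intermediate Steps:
G(v, s) = -3/2 + s/2 (G(v, s) = -2 + (1 + s)/2 = -2 + (½ + s/2) = -3/2 + s/2)
T(u) = 2*u*(-3 + u) (T(u) = (u + u)*(u + (-3/2 + (½)*(-3))) = (2*u)*(u + (-3/2 - 3/2)) = (2*u)*(u - 3) = (2*u)*(-3 + u) = 2*u*(-3 + u))
O = 21 (O = 1 + 1*(2*(-2)*(-3 - 2)) = 1 + 1*(2*(-2)*(-5)) = 1 + 1*20 = 1 + 20 = 21)
31*(-37 + O) = 31*(-37 + 21) = 31*(-16) = -496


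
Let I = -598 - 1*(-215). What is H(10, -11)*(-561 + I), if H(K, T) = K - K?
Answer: 0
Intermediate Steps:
H(K, T) = 0
I = -383 (I = -598 + 215 = -383)
H(10, -11)*(-561 + I) = 0*(-561 - 383) = 0*(-944) = 0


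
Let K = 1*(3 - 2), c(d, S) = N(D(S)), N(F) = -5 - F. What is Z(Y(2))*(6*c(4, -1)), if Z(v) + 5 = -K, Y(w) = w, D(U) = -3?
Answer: 72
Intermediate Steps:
c(d, S) = -2 (c(d, S) = -5 - 1*(-3) = -5 + 3 = -2)
K = 1 (K = 1*1 = 1)
Z(v) = -6 (Z(v) = -5 - 1*1 = -5 - 1 = -6)
Z(Y(2))*(6*c(4, -1)) = -36*(-2) = -6*(-12) = 72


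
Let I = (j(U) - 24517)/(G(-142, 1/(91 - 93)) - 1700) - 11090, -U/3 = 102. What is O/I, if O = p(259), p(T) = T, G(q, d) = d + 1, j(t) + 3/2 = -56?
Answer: -7931/339151 ≈ -0.023385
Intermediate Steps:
U = -306 (U = -3*102 = -306)
j(t) = -115/2 (j(t) = -3/2 - 56 = -115/2)
G(q, d) = 1 + d
I = -12548587/1133 (I = (-115/2 - 24517)/((1 + 1/(91 - 93)) - 1700) - 11090 = -49149/(2*((1 + 1/(-2)) - 1700)) - 11090 = -49149/(2*((1 - 1/2) - 1700)) - 11090 = -49149/(2*(1/2 - 1700)) - 11090 = -49149/(2*(-3399/2)) - 11090 = -49149/2*(-2/3399) - 11090 = 16383/1133 - 11090 = -12548587/1133 ≈ -11076.)
O = 259
O/I = 259/(-12548587/1133) = 259*(-1133/12548587) = -7931/339151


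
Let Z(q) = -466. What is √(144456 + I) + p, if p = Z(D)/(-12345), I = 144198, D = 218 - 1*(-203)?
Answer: 466/12345 + √288654 ≈ 537.30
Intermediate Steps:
D = 421 (D = 218 + 203 = 421)
p = 466/12345 (p = -466/(-12345) = -466*(-1/12345) = 466/12345 ≈ 0.037748)
√(144456 + I) + p = √(144456 + 144198) + 466/12345 = √288654 + 466/12345 = 466/12345 + √288654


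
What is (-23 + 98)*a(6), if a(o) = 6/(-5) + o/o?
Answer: -15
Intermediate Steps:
a(o) = -1/5 (a(o) = 6*(-1/5) + 1 = -6/5 + 1 = -1/5)
(-23 + 98)*a(6) = (-23 + 98)*(-1/5) = 75*(-1/5) = -15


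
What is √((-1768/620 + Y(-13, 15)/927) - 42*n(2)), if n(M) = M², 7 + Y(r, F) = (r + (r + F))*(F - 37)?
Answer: I*√391340290385/47895 ≈ 13.061*I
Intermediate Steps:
Y(r, F) = -7 + (-37 + F)*(F + 2*r) (Y(r, F) = -7 + (r + (r + F))*(F - 37) = -7 + (r + (F + r))*(-37 + F) = -7 + (F + 2*r)*(-37 + F) = -7 + (-37 + F)*(F + 2*r))
√((-1768/620 + Y(-13, 15)/927) - 42*n(2)) = √((-1768/620 + (-7 + 15² - 74*(-13) - 37*15 + 2*15*(-13))/927) - 42*2²) = √((-1768*1/620 + (-7 + 225 + 962 - 555 - 390)*(1/927)) - 42*4) = √((-442/155 + 235*(1/927)) - 168) = √((-442/155 + 235/927) - 168) = √(-373309/143685 - 168) = √(-24512389/143685) = I*√391340290385/47895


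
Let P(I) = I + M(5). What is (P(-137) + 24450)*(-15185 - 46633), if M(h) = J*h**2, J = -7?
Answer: -1492162884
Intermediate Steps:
M(h) = -7*h**2
P(I) = -175 + I (P(I) = I - 7*5**2 = I - 7*25 = I - 175 = -175 + I)
(P(-137) + 24450)*(-15185 - 46633) = ((-175 - 137) + 24450)*(-15185 - 46633) = (-312 + 24450)*(-61818) = 24138*(-61818) = -1492162884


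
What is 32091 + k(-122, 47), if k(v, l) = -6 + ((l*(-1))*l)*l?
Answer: -71738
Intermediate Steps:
k(v, l) = -6 - l**3 (k(v, l) = -6 + ((-l)*l)*l = -6 + (-l**2)*l = -6 - l**3)
32091 + k(-122, 47) = 32091 + (-6 - 1*47**3) = 32091 + (-6 - 1*103823) = 32091 + (-6 - 103823) = 32091 - 103829 = -71738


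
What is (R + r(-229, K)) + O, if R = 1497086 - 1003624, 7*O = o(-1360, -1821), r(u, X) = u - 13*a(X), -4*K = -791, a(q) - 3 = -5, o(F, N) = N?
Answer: 3450992/7 ≈ 4.9300e+5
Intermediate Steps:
a(q) = -2 (a(q) = 3 - 5 = -2)
K = 791/4 (K = -¼*(-791) = 791/4 ≈ 197.75)
r(u, X) = 26 + u (r(u, X) = u - 13*(-2) = u + 26 = 26 + u)
O = -1821/7 (O = (⅐)*(-1821) = -1821/7 ≈ -260.14)
R = 493462
(R + r(-229, K)) + O = (493462 + (26 - 229)) - 1821/7 = (493462 - 203) - 1821/7 = 493259 - 1821/7 = 3450992/7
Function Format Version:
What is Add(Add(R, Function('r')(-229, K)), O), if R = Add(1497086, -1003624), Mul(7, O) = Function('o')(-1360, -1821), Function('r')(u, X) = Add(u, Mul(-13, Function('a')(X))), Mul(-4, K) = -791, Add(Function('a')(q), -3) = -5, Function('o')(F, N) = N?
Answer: Rational(3450992, 7) ≈ 4.9300e+5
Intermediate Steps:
Function('a')(q) = -2 (Function('a')(q) = Add(3, -5) = -2)
K = Rational(791, 4) (K = Mul(Rational(-1, 4), -791) = Rational(791, 4) ≈ 197.75)
Function('r')(u, X) = Add(26, u) (Function('r')(u, X) = Add(u, Mul(-13, -2)) = Add(u, 26) = Add(26, u))
O = Rational(-1821, 7) (O = Mul(Rational(1, 7), -1821) = Rational(-1821, 7) ≈ -260.14)
R = 493462
Add(Add(R, Function('r')(-229, K)), O) = Add(Add(493462, Add(26, -229)), Rational(-1821, 7)) = Add(Add(493462, -203), Rational(-1821, 7)) = Add(493259, Rational(-1821, 7)) = Rational(3450992, 7)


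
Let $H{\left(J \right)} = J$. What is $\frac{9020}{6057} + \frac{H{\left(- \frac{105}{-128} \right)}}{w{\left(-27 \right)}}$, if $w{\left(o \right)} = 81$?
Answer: $\frac{3487235}{2325888} \approx 1.4993$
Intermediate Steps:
$\frac{9020}{6057} + \frac{H{\left(- \frac{105}{-128} \right)}}{w{\left(-27 \right)}} = \frac{9020}{6057} + \frac{\left(-105\right) \frac{1}{-128}}{81} = 9020 \cdot \frac{1}{6057} + \left(-105\right) \left(- \frac{1}{128}\right) \frac{1}{81} = \frac{9020}{6057} + \frac{105}{128} \cdot \frac{1}{81} = \frac{9020}{6057} + \frac{35}{3456} = \frac{3487235}{2325888}$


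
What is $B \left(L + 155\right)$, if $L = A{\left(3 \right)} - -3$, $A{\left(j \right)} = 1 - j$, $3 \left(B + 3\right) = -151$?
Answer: $-8320$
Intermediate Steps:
$B = - \frac{160}{3}$ ($B = -3 + \frac{1}{3} \left(-151\right) = -3 - \frac{151}{3} = - \frac{160}{3} \approx -53.333$)
$L = 1$ ($L = \left(1 - 3\right) - -3 = \left(1 - 3\right) + 3 = -2 + 3 = 1$)
$B \left(L + 155\right) = - \frac{160 \left(1 + 155\right)}{3} = \left(- \frac{160}{3}\right) 156 = -8320$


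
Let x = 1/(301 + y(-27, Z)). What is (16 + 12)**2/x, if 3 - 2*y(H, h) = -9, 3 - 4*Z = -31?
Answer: 240688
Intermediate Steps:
Z = 17/2 (Z = 3/4 - 1/4*(-31) = 3/4 + 31/4 = 17/2 ≈ 8.5000)
y(H, h) = 6 (y(H, h) = 3/2 - 1/2*(-9) = 3/2 + 9/2 = 6)
x = 1/307 (x = 1/(301 + 6) = 1/307 ≈ 0.0032573)
(16 + 12)**2/x = (16 + 12)**2/(1/307) = 28**2*307 = 784*307 = 240688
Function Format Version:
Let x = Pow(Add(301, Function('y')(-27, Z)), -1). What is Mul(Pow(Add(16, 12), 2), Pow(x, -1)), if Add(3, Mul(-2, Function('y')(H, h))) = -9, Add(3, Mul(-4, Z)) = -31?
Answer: 240688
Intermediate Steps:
Z = Rational(17, 2) (Z = Add(Rational(3, 4), Mul(Rational(-1, 4), -31)) = Add(Rational(3, 4), Rational(31, 4)) = Rational(17, 2) ≈ 8.5000)
Function('y')(H, h) = 6 (Function('y')(H, h) = Add(Rational(3, 2), Mul(Rational(-1, 2), -9)) = Add(Rational(3, 2), Rational(9, 2)) = 6)
x = Rational(1, 307) (x = Pow(Add(301, 6), -1) = Pow(307, -1) = Rational(1, 307) ≈ 0.0032573)
Mul(Pow(Add(16, 12), 2), Pow(x, -1)) = Mul(Pow(Add(16, 12), 2), Pow(Rational(1, 307), -1)) = Mul(Pow(28, 2), 307) = Mul(784, 307) = 240688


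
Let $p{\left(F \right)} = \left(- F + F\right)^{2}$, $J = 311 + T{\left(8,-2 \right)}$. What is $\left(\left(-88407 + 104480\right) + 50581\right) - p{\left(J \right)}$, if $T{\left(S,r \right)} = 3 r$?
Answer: $66654$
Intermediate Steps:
$J = 305$ ($J = 311 + 3 \left(-2\right) = 311 - 6 = 305$)
$p{\left(F \right)} = 0$ ($p{\left(F \right)} = 0^{2} = 0$)
$\left(\left(-88407 + 104480\right) + 50581\right) - p{\left(J \right)} = \left(\left(-88407 + 104480\right) + 50581\right) - 0 = \left(16073 + 50581\right) + 0 = 66654 + 0 = 66654$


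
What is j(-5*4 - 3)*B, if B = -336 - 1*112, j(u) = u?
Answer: 10304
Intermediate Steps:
B = -448 (B = -336 - 112 = -448)
j(-5*4 - 3)*B = (-5*4 - 3)*(-448) = (-20 - 3)*(-448) = -23*(-448) = 10304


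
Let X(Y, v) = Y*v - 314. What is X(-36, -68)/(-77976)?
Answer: -1067/38988 ≈ -0.027367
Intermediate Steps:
X(Y, v) = -314 + Y*v
X(-36, -68)/(-77976) = (-314 - 36*(-68))/(-77976) = (-314 + 2448)*(-1/77976) = 2134*(-1/77976) = -1067/38988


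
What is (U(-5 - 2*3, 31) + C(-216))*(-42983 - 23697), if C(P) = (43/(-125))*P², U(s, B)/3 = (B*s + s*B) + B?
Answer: 30010440888/25 ≈ 1.2004e+9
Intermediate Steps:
U(s, B) = 3*B + 6*B*s (U(s, B) = 3*((B*s + s*B) + B) = 3*((B*s + B*s) + B) = 3*(2*B*s + B) = 3*(B + 2*B*s) = 3*B + 6*B*s)
C(P) = -43*P²/125 (C(P) = (43*(-1/125))*P² = -43*P²/125)
(U(-5 - 2*3, 31) + C(-216))*(-42983 - 23697) = (3*31*(1 + 2*(-5 - 2*3)) - 43/125*(-216)²)*(-42983 - 23697) = (3*31*(1 + 2*(-5 - 6)) - 43/125*46656)*(-66680) = (3*31*(1 + 2*(-11)) - 2006208/125)*(-66680) = (3*31*(1 - 22) - 2006208/125)*(-66680) = (3*31*(-21) - 2006208/125)*(-66680) = (-1953 - 2006208/125)*(-66680) = -2250333/125*(-66680) = 30010440888/25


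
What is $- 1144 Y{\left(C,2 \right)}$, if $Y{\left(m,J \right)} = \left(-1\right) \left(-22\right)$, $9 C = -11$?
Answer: $-25168$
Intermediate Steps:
$C = - \frac{11}{9}$ ($C = \frac{1}{9} \left(-11\right) = - \frac{11}{9} \approx -1.2222$)
$Y{\left(m,J \right)} = 22$
$- 1144 Y{\left(C,2 \right)} = \left(-1144\right) 22 = -25168$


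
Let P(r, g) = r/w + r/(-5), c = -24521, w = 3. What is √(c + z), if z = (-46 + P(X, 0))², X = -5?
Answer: I*√201089/3 ≈ 149.48*I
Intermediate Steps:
P(r, g) = 2*r/15 (P(r, g) = r/3 + r/(-5) = r*(⅓) + r*(-⅕) = r/3 - r/5 = 2*r/15)
z = 19600/9 (z = (-46 + (2/15)*(-5))² = (-46 - ⅔)² = (-140/3)² = 19600/9 ≈ 2177.8)
√(c + z) = √(-24521 + 19600/9) = √(-201089/9) = I*√201089/3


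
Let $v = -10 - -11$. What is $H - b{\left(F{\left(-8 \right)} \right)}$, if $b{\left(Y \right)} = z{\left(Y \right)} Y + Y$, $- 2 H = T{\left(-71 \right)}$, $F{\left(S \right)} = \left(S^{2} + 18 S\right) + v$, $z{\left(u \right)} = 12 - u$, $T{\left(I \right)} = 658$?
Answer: $6939$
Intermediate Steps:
$v = 1$ ($v = -10 + 11 = 1$)
$F{\left(S \right)} = 1 + S^{2} + 18 S$ ($F{\left(S \right)} = \left(S^{2} + 18 S\right) + 1 = 1 + S^{2} + 18 S$)
$H = -329$ ($H = \left(- \frac{1}{2}\right) 658 = -329$)
$b{\left(Y \right)} = Y + Y \left(12 - Y\right)$ ($b{\left(Y \right)} = \left(12 - Y\right) Y + Y = Y \left(12 - Y\right) + Y = Y + Y \left(12 - Y\right)$)
$H - b{\left(F{\left(-8 \right)} \right)} = -329 - \left(1 + \left(-8\right)^{2} + 18 \left(-8\right)\right) \left(13 - \left(1 + \left(-8\right)^{2} + 18 \left(-8\right)\right)\right) = -329 - \left(1 + 64 - 144\right) \left(13 - \left(1 + 64 - 144\right)\right) = -329 - - 79 \left(13 - -79\right) = -329 - - 79 \left(13 + 79\right) = -329 - \left(-79\right) 92 = -329 - -7268 = -329 + 7268 = 6939$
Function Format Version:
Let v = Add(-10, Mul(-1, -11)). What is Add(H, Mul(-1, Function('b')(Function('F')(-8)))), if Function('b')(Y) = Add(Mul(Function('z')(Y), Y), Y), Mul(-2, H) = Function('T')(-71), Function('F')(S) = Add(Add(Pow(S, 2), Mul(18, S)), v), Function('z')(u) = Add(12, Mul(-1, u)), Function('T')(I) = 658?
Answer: 6939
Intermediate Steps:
v = 1 (v = Add(-10, 11) = 1)
Function('F')(S) = Add(1, Pow(S, 2), Mul(18, S)) (Function('F')(S) = Add(Add(Pow(S, 2), Mul(18, S)), 1) = Add(1, Pow(S, 2), Mul(18, S)))
H = -329 (H = Mul(Rational(-1, 2), 658) = -329)
Function('b')(Y) = Add(Y, Mul(Y, Add(12, Mul(-1, Y)))) (Function('b')(Y) = Add(Mul(Add(12, Mul(-1, Y)), Y), Y) = Add(Mul(Y, Add(12, Mul(-1, Y))), Y) = Add(Y, Mul(Y, Add(12, Mul(-1, Y)))))
Add(H, Mul(-1, Function('b')(Function('F')(-8)))) = Add(-329, Mul(-1, Mul(Add(1, Pow(-8, 2), Mul(18, -8)), Add(13, Mul(-1, Add(1, Pow(-8, 2), Mul(18, -8))))))) = Add(-329, Mul(-1, Mul(Add(1, 64, -144), Add(13, Mul(-1, Add(1, 64, -144)))))) = Add(-329, Mul(-1, Mul(-79, Add(13, Mul(-1, -79))))) = Add(-329, Mul(-1, Mul(-79, Add(13, 79)))) = Add(-329, Mul(-1, Mul(-79, 92))) = Add(-329, Mul(-1, -7268)) = Add(-329, 7268) = 6939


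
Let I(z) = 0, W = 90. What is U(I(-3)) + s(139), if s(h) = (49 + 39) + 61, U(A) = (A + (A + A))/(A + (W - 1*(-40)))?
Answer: 149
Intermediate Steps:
U(A) = 3*A/(130 + A) (U(A) = (A + (A + A))/(A + (90 - 1*(-40))) = (A + 2*A)/(A + (90 + 40)) = (3*A)/(A + 130) = (3*A)/(130 + A) = 3*A/(130 + A))
s(h) = 149 (s(h) = 88 + 61 = 149)
U(I(-3)) + s(139) = 3*0/(130 + 0) + 149 = 3*0/130 + 149 = 3*0*(1/130) + 149 = 0 + 149 = 149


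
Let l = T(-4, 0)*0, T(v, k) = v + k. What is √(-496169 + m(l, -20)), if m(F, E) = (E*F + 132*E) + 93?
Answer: 2*I*√124679 ≈ 706.2*I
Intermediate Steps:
T(v, k) = k + v
l = 0 (l = (0 - 4)*0 = -4*0 = 0)
m(F, E) = 93 + 132*E + E*F (m(F, E) = (132*E + E*F) + 93 = 93 + 132*E + E*F)
√(-496169 + m(l, -20)) = √(-496169 + (93 + 132*(-20) - 20*0)) = √(-496169 + (93 - 2640 + 0)) = √(-496169 - 2547) = √(-498716) = 2*I*√124679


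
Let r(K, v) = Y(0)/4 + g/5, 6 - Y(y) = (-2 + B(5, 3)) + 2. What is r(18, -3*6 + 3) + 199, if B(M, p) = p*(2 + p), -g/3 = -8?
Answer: 4031/20 ≈ 201.55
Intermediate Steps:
g = 24 (g = -3*(-8) = 24)
Y(y) = -9 (Y(y) = 6 - ((-2 + 3*(2 + 3)) + 2) = 6 - ((-2 + 3*5) + 2) = 6 - ((-2 + 15) + 2) = 6 - (13 + 2) = 6 - 1*15 = 6 - 15 = -9)
r(K, v) = 51/20 (r(K, v) = -9/4 + 24/5 = 51/20)
r(18, -3*6 + 3) + 199 = 51/20 + 199 = 4031/20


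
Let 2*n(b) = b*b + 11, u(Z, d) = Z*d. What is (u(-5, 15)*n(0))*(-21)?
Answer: 17325/2 ≈ 8662.5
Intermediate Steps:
n(b) = 11/2 + b²/2 (n(b) = (b*b + 11)/2 = (b² + 11)/2 = (11 + b²)/2 = 11/2 + b²/2)
(u(-5, 15)*n(0))*(-21) = ((-5*15)*(11/2 + (½)*0²))*(-21) = -75*(11/2 + (½)*0)*(-21) = -75*(11/2 + 0)*(-21) = -75*11/2*(-21) = -825/2*(-21) = 17325/2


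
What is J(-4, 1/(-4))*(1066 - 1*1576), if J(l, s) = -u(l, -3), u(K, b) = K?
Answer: -2040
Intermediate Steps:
J(l, s) = -l
J(-4, 1/(-4))*(1066 - 1*1576) = (-1*(-4))*(1066 - 1*1576) = 4*(1066 - 1576) = 4*(-510) = -2040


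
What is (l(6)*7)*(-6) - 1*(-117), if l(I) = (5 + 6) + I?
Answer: -597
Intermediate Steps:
l(I) = 11 + I
(l(6)*7)*(-6) - 1*(-117) = ((11 + 6)*7)*(-6) - 1*(-117) = (17*7)*(-6) + 117 = 119*(-6) + 117 = -714 + 117 = -597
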